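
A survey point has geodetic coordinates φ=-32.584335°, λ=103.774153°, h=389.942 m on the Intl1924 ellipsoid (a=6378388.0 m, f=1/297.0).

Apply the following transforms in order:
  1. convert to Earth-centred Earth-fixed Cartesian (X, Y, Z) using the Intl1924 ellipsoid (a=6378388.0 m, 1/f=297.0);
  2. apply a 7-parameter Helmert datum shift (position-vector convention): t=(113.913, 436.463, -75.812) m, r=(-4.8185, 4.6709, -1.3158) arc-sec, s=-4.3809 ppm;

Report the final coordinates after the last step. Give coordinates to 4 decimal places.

start: φ=-32.584335°, λ=103.774153°, h=389.942 m
→ ECEF (a=6378388.000, f=1/297.0): X=-1280953.7005, Y=5225283.9648, Z=-3415468.4037
→ Helmert 7p (PV): X=-1280878.1864, Y=5225625.9202, Z=-3415622.3116

X=-1280878.1864 m, Y=5225625.9202 m, Z=-3415622.3116 m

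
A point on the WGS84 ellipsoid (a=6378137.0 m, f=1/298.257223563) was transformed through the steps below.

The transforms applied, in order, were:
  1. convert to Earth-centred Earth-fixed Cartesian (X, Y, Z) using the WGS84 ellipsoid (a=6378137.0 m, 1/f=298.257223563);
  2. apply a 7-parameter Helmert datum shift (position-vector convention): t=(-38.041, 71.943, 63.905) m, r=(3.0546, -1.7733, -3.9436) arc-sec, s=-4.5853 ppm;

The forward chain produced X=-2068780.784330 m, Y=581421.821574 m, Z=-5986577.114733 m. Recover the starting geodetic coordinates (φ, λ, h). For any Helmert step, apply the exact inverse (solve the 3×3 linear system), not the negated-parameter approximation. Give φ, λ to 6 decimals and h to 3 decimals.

φ=-70.376436°, λ=164.307528°, h=1470.677 m

start: X=-2068780.7843, Y=581421.8216, Z=-5986577.1147 m
→ Helmert⁻¹: X=-2068814.8102, Y=581224.3332, Z=-5986659.2918
→ geod (Bowring, a=6378137.000): φ=-70.37643600°, λ=164.30752800°, h=1470.6770 m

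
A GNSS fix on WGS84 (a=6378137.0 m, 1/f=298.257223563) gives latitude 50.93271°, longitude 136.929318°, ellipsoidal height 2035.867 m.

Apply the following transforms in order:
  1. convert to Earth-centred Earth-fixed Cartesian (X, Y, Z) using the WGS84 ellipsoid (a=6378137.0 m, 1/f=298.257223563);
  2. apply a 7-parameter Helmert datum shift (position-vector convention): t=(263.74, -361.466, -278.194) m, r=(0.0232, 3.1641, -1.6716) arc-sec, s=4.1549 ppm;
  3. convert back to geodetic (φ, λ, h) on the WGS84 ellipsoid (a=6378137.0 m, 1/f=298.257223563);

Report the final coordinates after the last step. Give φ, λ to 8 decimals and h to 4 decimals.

φ=50.93484586°, λ=136.92931871°, h=1569.5777 m

start: φ=50.932710°, λ=136.929318°, h=2035.867 m
→ ECEF (a=6378137.000, f=1/298.257223563): X=-2943325.9975, Y=2751492.1524, Z=4930410.8651
→ Helmert 7p (PV): X=-2942976.5554, Y=2751165.4172, Z=4930198.6167
→ geod (Bowring, a=6378137.000): φ=50.93484586°, λ=136.92931871°, h=1569.5777 m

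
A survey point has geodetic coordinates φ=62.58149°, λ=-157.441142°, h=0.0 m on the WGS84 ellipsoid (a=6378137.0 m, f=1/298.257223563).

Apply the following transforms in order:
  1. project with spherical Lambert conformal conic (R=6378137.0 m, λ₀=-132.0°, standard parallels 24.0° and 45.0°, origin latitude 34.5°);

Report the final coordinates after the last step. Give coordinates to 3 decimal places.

start: φ=62.581490°, λ=-157.441142°, h=0.000 m
→ lcc (R=6378137.0, λ₀=-132.0°): E=-1465464.1061, N=3403207.5811

E=-1465464.106 m, N=3403207.581 m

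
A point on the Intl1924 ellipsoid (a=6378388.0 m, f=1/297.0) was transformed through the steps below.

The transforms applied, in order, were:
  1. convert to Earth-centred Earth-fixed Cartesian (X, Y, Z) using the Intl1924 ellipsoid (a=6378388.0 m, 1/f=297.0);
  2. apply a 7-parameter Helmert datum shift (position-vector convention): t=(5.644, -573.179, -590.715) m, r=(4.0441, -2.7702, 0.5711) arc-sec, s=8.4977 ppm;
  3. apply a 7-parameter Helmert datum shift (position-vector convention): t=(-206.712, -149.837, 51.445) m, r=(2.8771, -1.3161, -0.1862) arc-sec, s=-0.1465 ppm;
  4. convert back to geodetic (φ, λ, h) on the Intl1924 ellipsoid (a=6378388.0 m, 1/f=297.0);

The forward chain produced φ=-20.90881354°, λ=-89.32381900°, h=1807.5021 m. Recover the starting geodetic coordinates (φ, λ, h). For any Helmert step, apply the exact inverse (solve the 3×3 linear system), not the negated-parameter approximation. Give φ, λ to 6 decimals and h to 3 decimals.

φ=-20.904669°, λ=-89.322351°, h=888.188 m

start: φ=-20.908814°, λ=-89.323819°, h=1807.502 m
→ ECEF (a=6378388.000, f=1/297.0): X=70366.6082, Y=-5962194.2815, Z=-2262640.5993
→ Helmert⁻¹: X=70564.2758, Y=-5962076.8144, Z=-2262609.6635
→ Helmert⁻¹: X=70511.1484, Y=-5961497.5193, Z=-2261883.7905
→ geod (Bowring, a=6378388.000): φ=-20.90466900°, λ=-89.32235100°, h=888.1880 m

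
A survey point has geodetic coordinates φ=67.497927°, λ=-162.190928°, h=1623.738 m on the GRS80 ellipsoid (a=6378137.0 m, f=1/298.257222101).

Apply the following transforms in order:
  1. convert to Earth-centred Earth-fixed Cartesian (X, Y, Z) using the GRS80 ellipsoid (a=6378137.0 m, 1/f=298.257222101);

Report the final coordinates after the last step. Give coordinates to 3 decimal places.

start: φ=67.497927°, λ=-162.190928°, h=1623.738 m
→ ECEF (a=6378137.000, f=1/298.257222101): X=-2331309.1047, Y=-748908.6700, Z=5871388.9418

X=-2331309.105 m, Y=-748908.670 m, Z=5871388.942 m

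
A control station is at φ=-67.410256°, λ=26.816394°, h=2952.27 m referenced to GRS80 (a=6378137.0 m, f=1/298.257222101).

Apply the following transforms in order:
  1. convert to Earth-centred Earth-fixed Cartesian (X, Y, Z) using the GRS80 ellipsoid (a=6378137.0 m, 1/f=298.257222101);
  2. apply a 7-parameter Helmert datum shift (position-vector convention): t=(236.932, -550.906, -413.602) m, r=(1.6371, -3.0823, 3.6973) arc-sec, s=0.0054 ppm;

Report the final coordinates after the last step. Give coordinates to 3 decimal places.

X=2194132.131 m, Y=1108504.951 m, Z=-5869237.610 m

start: φ=-67.410256°, λ=26.816394°, h=2952.270 m
→ ECEF (a=6378137.000, f=1/298.257222101): X=2193827.3651, Y=1108969.9460, Z=-5868865.5610
→ Helmert 7p (PV): X=2194132.1315, Y=1108504.9509, Z=-5869237.6097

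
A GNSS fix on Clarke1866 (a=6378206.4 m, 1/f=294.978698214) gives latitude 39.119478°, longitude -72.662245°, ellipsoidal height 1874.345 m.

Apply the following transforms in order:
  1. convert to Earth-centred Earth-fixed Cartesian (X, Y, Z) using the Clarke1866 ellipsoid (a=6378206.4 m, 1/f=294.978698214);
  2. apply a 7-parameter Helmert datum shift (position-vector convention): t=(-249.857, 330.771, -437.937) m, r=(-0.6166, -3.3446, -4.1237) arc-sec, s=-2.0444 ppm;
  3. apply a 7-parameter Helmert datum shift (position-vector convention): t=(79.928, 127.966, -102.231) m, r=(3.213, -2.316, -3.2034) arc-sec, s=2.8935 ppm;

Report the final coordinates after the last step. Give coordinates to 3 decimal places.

start: φ=39.119478°, λ=-72.662245°, h=1874.345 m
→ ECEF (a=6378206.400, f=1/294.978698214): X=1477071.7108, Y=-4731348.1262, Z=4003602.5796
→ Helmert 7p (PV): X=1476659.3253, Y=-4731025.2442, Z=4003194.5521
→ Helmert 7p (PV): X=1476625.1014, Y=-4730996.2590, Z=4003046.7891

X=1476625.101 m, Y=-4730996.259 m, Z=4003046.789 m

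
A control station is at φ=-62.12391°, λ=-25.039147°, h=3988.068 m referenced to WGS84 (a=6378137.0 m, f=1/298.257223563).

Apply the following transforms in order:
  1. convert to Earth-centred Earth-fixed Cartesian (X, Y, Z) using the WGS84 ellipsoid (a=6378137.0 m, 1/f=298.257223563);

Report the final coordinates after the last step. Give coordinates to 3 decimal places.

X=2710684.231 m, Y=-1266268.310 m, Z=-5618510.432 m

start: φ=-62.123910°, λ=-25.039147°, h=3988.068 m
→ ECEF (a=6378137.000, f=1/298.257223563): X=2710684.2310, Y=-1266268.3105, Z=-5618510.4320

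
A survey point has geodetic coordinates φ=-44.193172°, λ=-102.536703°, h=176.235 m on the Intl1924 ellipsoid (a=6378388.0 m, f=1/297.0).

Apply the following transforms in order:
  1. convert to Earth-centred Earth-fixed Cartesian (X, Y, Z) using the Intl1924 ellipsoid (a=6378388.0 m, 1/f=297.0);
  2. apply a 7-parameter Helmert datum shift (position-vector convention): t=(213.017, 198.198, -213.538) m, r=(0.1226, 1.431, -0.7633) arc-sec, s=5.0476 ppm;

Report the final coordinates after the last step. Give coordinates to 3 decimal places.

X=-994187.470 m, Y=-4471475.225 m, Z=-4423939.527 m

start: φ=-44.193172°, λ=-102.536703°, h=176.235 m
→ ECEF (a=6378388.000, f=1/297.0): X=-994348.2294, Y=-4471657.1614, Z=-4423707.9008
→ Helmert 7p (PV): X=-994187.4697, Y=-4471475.2255, Z=-4423939.5273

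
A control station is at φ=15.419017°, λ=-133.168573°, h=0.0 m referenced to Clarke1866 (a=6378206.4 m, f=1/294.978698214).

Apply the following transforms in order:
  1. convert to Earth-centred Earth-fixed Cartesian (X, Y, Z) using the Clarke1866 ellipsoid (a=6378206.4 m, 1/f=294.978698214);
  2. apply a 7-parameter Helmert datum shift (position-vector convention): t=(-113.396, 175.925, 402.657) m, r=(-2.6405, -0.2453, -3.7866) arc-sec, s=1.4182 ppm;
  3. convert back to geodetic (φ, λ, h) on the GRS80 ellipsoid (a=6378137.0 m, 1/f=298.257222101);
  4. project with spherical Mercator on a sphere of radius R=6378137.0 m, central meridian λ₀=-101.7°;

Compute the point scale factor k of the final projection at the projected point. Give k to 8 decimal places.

start: φ=15.419017°, λ=-133.168573°, h=0.000 m
→ ECEF (a=6378206.400, f=1/294.978698214): X=-4207579.2517, Y=-4485544.6880, Z=1684737.3378
→ Helmert 7p (PV): X=-4207782.9640, Y=-4485276.3145, Z=1685194.8020
→ geod (Bowring, a=6378137.000): φ=15.42203881°, λ=-133.17166772°, h=119.9422 m
→ into merc (λ₀=-101.7°): φ=15.42203881°, λ−λ₀=-31.47166772°
scale k = 1.03735173

1.03735173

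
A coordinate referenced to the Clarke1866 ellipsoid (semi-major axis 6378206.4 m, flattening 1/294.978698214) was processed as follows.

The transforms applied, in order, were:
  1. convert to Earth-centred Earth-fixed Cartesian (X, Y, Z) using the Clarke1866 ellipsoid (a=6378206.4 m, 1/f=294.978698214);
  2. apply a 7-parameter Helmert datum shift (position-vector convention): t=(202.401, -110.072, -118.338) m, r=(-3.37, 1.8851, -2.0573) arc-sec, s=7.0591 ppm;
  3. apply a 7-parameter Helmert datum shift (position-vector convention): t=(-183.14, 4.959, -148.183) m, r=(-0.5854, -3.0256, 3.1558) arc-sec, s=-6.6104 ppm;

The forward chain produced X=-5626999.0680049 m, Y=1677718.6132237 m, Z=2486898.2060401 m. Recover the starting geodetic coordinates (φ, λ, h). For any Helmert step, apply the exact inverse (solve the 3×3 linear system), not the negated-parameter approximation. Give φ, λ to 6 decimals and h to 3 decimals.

start: X=-5626999.0680, Y=1677718.6132, Z=2486898.2060 m
→ Helmert⁻¹: X=-5626790.9710, Y=1677803.7744, Z=2487150.1280
→ Helmert⁻¹: X=-5626993.1166, Y=1677805.2410, Z=2487226.8943
→ geod (Bowring, a=6378206.400): φ=23.09698600°, λ=163.39695400°, h=1960.1210 m

φ=23.096986°, λ=163.396954°, h=1960.121 m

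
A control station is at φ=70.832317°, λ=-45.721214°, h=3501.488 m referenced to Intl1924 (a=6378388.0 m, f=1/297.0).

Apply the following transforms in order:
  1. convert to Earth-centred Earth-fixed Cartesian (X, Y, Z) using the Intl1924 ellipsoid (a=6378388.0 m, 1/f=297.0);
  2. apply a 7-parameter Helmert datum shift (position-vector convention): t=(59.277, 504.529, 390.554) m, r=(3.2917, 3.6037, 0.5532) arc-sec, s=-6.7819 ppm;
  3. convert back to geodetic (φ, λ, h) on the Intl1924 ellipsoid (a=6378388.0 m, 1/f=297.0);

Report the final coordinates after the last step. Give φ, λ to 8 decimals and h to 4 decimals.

φ=70.83482573°, λ=-45.71007597°, h=3721.9307 m

start: φ=70.832317°, λ=-45.721214°, h=3501.488 m
→ ECEF (a=6378388.000, f=1/297.0): X=1467302.2565, Y=-1504714.6707, Z=6005613.6780
→ Helmert 7p (PV): X=1467460.5428, Y=-1504291.8422, Z=6005913.8541
→ geod (Bowring, a=6378388.000): φ=70.83482573°, λ=-45.71007597°, h=3721.9307 m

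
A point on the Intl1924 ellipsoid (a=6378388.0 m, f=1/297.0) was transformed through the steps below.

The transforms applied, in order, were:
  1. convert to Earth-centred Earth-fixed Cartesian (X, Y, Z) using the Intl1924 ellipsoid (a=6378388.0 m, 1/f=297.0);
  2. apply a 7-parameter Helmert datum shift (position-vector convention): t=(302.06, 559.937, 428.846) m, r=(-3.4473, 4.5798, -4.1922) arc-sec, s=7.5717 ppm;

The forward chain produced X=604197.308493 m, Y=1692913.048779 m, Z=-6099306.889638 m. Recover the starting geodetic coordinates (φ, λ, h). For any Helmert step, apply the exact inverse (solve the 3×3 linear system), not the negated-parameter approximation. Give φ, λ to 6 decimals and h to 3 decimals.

φ=-73.689117°, λ=70.359878°, h=226.096 m

start: X=604197.3085, Y=1692913.0488, Z=-6099306.8896 m
→ Helmert⁻¹: X=603991.7115, Y=1692454.5169, Z=-6099647.8539
→ geod (Bowring, a=6378388.000): φ=-73.68911700°, λ=70.35987800°, h=226.0960 m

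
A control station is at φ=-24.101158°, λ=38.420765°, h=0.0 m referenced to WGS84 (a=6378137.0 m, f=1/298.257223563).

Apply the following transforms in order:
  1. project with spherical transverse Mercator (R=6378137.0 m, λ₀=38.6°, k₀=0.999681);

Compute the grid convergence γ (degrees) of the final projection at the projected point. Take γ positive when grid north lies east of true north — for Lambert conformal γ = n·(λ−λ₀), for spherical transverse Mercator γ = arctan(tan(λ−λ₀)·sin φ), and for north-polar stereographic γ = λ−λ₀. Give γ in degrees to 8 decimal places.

start: φ=-24.101158°, λ=38.420765°, h=0.000 m
→ into tm (λ₀=38.6°): φ=-24.10115800°, λ−λ₀=-0.17923500°
convergence γ = 0.07319062°

0.07319062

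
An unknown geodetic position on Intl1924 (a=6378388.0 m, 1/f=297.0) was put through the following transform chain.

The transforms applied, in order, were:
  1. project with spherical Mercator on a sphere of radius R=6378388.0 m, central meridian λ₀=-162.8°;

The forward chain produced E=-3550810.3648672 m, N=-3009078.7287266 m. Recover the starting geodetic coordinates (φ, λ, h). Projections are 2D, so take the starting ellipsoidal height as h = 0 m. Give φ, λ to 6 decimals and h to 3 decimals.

φ=-26.079739°, λ=165.303783°, h=0.000 m

start: E=-3550810.3649, N=-3009078.7287 m
→ merc⁻¹: φ=-26.07973900°, λ=165.30378300°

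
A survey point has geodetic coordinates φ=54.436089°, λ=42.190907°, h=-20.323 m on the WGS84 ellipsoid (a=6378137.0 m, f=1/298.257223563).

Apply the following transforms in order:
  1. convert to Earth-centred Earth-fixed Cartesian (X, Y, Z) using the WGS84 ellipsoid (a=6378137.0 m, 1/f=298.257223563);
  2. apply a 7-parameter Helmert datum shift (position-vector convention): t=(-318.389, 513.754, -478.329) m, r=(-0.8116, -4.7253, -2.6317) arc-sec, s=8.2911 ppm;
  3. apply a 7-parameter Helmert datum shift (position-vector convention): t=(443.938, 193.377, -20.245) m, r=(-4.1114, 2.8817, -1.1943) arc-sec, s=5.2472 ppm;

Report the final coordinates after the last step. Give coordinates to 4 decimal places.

start: φ=54.436089°, λ=42.190907°, h=-20.323 m
→ ECEF (a=6378137.000, f=1/298.257223563): X=2754578.0279, Y=2496902.3631, Z=5165109.0582
→ Helmert 7p (PV): X=2754196.0072, Y=2497421.9972, Z=5164726.8338
→ Helmert 7p (PV): X=2754741.0137, Y=2497715.4786, Z=5164645.4300

X=2754741.0137 m, Y=2497715.4786 m, Z=5164645.4300 m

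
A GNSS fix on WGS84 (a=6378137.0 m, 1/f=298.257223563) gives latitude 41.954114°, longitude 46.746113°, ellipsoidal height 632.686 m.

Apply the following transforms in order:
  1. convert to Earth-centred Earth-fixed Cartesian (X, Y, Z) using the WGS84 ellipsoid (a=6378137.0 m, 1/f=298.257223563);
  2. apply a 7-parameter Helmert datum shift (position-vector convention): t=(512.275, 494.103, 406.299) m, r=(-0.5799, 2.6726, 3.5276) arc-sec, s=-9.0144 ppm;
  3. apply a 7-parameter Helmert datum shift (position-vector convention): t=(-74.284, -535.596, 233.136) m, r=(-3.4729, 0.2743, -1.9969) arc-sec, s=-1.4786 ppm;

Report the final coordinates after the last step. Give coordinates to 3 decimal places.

start: φ=41.954114°, λ=46.746113°, h=632.686 m
→ ECEF (a=6378137.000, f=1/298.257223563): X=3255455.7618, Y=3460181.0027, Z=4242237.8663
→ Helmert 7p (PV): X=3255934.4810, Y=3460711.5162, Z=4242554.0151
→ Helmert 7p (PV): X=3255894.5287, Y=3460210.7139, Z=4242718.2799

X=3255894.529 m, Y=3460210.714 m, Z=4242718.280 m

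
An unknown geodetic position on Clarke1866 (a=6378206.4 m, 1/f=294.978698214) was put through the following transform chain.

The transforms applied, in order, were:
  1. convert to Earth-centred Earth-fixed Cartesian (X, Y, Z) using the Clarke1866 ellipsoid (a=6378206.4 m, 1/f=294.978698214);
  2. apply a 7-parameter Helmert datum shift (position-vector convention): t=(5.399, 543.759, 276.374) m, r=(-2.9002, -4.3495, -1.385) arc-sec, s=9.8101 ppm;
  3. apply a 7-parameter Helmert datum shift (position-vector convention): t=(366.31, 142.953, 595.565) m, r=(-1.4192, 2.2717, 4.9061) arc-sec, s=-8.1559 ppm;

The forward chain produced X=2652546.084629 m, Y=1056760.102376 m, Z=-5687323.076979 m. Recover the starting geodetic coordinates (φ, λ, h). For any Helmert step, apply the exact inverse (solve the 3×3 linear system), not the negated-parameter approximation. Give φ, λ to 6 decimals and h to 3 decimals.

start: X=2652546.0846, Y=1056760.1024, Z=-5687323.0770 m
→ Helmert⁻¹: X=2652289.1815, Y=1056601.8169, Z=-5687928.5515
→ Helmert⁻¹: X=2652130.7252, Y=1056145.4853, Z=-5688190.1996
→ geod (Bowring, a=6378206.400): φ=-63.50525700°, λ=21.71369700°, h=3417.6500 m

φ=-63.505257°, λ=21.713697°, h=3417.650 m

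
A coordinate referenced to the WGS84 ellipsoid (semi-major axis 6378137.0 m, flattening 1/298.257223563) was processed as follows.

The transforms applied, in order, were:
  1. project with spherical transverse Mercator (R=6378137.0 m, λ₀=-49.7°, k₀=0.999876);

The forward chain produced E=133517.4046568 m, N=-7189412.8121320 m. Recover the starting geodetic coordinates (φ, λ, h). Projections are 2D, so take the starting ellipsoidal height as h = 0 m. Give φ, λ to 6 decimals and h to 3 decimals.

φ=-64.565186°, λ=-46.906284°, h=0.000 m

start: E=133517.4047, N=-7189412.8121 m
→ tm⁻¹: φ=-64.56518600°, λ=-46.90628400°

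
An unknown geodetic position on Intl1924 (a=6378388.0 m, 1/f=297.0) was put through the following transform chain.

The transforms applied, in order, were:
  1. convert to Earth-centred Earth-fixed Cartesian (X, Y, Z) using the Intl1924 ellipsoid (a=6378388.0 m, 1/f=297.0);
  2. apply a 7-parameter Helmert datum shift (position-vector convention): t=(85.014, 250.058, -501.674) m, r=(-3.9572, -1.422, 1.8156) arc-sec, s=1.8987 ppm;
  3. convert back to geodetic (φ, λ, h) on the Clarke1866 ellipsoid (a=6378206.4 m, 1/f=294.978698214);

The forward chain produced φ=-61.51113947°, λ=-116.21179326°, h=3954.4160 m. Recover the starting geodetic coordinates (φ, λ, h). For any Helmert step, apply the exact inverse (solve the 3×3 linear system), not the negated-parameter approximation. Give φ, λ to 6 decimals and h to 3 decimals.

φ=-61.506634°, λ=-116.213193°, h=3331.889 m

start: φ=-61.511139°, λ=-116.211793°, h=3954.416 m
→ ECEF (a=6378206.400, f=1/294.978698214): X=-1348127.1285, Y=-2738333.1482, Z=-5586013.6504
→ Helmert⁻¹: X=-1348272.1944, Y=-2738458.9796, Z=-5585544.6136
→ geod (Bowring, a=6378388.000): φ=-61.50663400°, λ=-116.21319300°, h=3331.8890 m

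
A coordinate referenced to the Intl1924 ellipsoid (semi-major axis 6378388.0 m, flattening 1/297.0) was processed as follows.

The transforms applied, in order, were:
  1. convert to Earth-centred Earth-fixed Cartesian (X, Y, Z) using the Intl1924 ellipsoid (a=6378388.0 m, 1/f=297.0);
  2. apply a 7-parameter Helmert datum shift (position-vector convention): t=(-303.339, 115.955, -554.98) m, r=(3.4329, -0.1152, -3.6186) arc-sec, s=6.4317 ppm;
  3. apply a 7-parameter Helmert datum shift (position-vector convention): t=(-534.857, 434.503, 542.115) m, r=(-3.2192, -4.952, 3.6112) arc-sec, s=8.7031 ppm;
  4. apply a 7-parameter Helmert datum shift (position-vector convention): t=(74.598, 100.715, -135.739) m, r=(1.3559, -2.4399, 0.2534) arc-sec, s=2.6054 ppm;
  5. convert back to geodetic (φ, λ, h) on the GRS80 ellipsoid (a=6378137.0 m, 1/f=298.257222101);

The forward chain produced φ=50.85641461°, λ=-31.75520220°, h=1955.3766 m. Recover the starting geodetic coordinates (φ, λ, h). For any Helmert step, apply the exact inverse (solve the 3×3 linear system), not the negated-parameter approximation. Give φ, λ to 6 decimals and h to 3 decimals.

φ=50.849611°, λ=-31.755634°, h=2387.225 m

start: φ=50.856415°, λ=-31.755202°, h=1955.377 m
→ ECEF (a=6378137.000, f=1/298.257222101): X=3431544.8198, Y=-2123935.2720, Z=4924993.1956
→ Helmert⁻¹: X=3431516.9308, Y=-2124002.2932, Z=4925089.4737
→ Helmert⁻¹: X=3432102.9473, Y=-2124555.2506, Z=4924388.9442
→ Helmert⁻¹: X=3432424.2322, Y=-2124515.3571, Z=4924945.6903
→ geod (Bowring, a=6378388.000): φ=50.84961100°, λ=-31.75563400°, h=2387.2250 m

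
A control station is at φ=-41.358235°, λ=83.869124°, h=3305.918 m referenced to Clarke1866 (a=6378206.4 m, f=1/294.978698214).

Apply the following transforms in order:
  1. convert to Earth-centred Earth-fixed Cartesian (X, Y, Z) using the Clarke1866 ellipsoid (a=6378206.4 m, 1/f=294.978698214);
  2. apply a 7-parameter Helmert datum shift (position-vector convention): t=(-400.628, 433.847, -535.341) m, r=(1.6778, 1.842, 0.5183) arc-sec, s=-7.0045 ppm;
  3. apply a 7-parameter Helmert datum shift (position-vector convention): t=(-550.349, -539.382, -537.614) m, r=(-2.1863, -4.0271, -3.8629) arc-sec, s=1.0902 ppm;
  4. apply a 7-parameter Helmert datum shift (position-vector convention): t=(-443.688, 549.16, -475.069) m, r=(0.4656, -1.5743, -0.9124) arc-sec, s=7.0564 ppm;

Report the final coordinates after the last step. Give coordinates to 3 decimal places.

X=511100.739 m, Y=4770009.105 m, Z=-4195896.477 m

start: φ=-41.358235°, λ=83.869124°, h=3305.918 m
→ ECEF (a=6378206.400, f=1/294.978698214): X=512319.9161, Y=4769571.4703, Z=-4194351.9804
→ Helmert 7p (PV): X=511866.2583, Y=4770007.3137, Z=-4194823.7208
→ Helmert 7p (PV): X=511487.6990, Y=4769419.0828, Z=-4195406.4740
→ Helmert 7p (PV): X=511100.7390, Y=4770009.1055, Z=-4195896.4775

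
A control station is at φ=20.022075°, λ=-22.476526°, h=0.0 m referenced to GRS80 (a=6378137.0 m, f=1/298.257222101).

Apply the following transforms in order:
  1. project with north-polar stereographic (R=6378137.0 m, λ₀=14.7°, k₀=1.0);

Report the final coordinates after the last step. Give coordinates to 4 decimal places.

E=-5395175.0198 m, N=-7113930.7917 m

start: φ=20.022075°, λ=-22.476526°, h=0.000 m
→ stereo (R=6378137.0, λ₀=14.7°): E=-5395175.0198, N=-7113930.7917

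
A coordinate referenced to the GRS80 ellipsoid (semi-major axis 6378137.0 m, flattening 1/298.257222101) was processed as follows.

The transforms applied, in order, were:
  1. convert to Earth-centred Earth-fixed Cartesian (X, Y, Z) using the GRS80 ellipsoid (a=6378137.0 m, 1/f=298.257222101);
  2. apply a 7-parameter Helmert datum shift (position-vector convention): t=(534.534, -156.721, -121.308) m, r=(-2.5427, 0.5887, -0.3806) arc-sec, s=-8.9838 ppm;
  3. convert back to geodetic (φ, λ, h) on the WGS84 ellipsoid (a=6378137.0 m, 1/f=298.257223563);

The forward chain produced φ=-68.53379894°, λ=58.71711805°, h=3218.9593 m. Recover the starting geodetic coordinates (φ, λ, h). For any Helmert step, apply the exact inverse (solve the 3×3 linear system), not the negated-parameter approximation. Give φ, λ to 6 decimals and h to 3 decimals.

start: φ=-68.533799°, λ=58.717118°, h=3218.959 m
→ ECEF (a=6378137.000, f=1/298.257223563): X=1216151.0778, Y=2001564.0130, Z=-5916135.1197
→ Helmert⁻¹: X=1215640.6560, Y=2001813.8895, Z=-5916038.8139
→ geod (Bowring, a=6378137.000): φ=-68.53391200°, λ=58.73096400°, h=3110.5140 m

φ=-68.533912°, λ=58.730964°, h=3110.514 m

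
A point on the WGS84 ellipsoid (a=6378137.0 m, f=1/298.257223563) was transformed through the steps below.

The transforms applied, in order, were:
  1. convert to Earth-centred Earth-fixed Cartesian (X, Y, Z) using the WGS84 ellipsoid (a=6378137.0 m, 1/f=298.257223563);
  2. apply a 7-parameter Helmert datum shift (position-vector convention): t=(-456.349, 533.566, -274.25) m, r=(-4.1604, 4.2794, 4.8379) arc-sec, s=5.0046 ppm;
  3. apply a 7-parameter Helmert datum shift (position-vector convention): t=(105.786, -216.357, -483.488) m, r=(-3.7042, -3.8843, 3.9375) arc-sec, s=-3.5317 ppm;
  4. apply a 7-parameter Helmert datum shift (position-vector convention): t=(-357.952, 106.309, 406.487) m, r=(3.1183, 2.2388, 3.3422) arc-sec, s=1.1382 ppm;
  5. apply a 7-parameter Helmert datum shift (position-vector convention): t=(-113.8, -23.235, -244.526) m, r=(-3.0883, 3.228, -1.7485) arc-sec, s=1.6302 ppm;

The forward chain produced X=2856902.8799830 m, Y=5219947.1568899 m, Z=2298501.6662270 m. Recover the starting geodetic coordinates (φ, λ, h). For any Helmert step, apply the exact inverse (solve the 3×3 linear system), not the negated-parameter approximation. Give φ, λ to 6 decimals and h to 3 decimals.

φ=21.256889°, λ=61.296366°, h=3976.819 m

start: X=2856902.8800, Y=5219947.1569, Z=2298501.6662 m
→ Helmert⁻¹: X=2856931.7964, Y=5219951.6807, Z=2298865.3109
→ Helmert⁻¹: X=2857346.1284, Y=5219827.8788, Z=2298408.3084
→ Helmert⁻¹: X=2857393.3729, Y=5219966.8397, Z=2298939.8487
→ Helmert⁻¹: X=2857910.1319, Y=5219293.7423, Z=2299367.1596
→ geod (Bowring, a=6378137.000): φ=21.25688900°, λ=61.29636600°, h=3976.8190 m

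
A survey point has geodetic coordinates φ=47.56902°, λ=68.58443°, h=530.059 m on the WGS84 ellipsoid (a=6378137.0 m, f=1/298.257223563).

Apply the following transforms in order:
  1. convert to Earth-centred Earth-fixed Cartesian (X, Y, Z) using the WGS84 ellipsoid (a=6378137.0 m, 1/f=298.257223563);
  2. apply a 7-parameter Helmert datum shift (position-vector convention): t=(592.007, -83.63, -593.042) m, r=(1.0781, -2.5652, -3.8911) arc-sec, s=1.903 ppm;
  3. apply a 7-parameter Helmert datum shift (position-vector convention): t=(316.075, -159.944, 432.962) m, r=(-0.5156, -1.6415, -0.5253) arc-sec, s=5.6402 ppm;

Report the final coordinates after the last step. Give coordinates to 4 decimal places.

X=1575191.2465 m, Y=4013620.4710 m, Z=4684988.1816 m

start: φ=47.569020°, λ=68.584430°, h=530.059 m
→ ECEF (a=6378137.000, f=1/298.257223563): X=1574280.8900, Y=4013880.2552, Z=4685069.8659
→ Helmert 7p (PV): X=1574893.3475, Y=4013750.0775, Z=4684526.2978
→ Helmert 7p (PV): X=1575191.2465, Y=4013620.4710, Z=4684988.1816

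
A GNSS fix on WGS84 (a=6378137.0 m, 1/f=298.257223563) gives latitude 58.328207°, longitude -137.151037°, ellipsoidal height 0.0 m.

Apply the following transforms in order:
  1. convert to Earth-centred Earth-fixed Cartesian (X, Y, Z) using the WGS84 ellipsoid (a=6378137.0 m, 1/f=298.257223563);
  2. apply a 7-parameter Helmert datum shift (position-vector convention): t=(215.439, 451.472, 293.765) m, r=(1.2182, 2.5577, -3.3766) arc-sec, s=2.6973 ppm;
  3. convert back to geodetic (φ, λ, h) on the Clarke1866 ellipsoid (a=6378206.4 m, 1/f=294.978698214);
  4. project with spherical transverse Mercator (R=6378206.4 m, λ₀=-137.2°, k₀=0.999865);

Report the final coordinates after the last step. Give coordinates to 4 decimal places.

start: φ=58.328207°, λ=-137.151037°, h=0.000 m
→ ECEF (a=6378137.000, f=1/298.257223563): X=-2461186.2032, Y=-2282993.2747, Z=5405020.4859
→ Helmert 7p (PV): X=-2460947.7531, Y=-2282539.5925, Z=5405345.8654
→ geod (Bowring, a=6378206.400): φ=58.33534563°, λ=-137.15394665°, h=125.9513 m
→ tm (R=6378206.4, λ₀=-137.2°): E=2690.8761, N=6493055.8696

E=2690.8761 m, N=6493055.8696 m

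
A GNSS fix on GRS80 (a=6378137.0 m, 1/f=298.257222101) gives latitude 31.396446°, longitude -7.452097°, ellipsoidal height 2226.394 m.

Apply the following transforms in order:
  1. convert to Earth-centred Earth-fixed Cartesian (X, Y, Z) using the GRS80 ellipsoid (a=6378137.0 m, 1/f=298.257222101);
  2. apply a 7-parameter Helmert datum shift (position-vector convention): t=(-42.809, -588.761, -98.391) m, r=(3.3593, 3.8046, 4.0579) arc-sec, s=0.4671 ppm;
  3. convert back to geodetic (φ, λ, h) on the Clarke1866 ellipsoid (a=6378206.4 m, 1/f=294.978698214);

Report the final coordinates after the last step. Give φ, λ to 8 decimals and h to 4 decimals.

start: φ=31.396446°, λ=-7.452097°, h=2226.394 m
→ ECEF (a=6378137.000, f=1/298.257222101): X=5405080.7197, Y=-706995.5571, Z=3304651.6316
→ Helmert 7p (PV): X=5405115.2993, Y=-707532.1335, Z=3304443.5718
→ geod (Bowring, a=6378206.400): φ=31.39626151°, λ=-7.45764198°, h=2201.7062 m

φ=31.39626151°, λ=-7.45764198°, h=2201.7062 m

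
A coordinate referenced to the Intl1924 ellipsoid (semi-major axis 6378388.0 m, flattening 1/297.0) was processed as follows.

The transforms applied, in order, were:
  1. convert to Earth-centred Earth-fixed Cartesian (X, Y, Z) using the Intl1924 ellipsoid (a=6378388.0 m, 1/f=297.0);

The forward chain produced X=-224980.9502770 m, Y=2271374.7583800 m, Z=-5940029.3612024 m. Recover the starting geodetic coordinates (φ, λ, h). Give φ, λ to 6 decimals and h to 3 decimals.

start: X=-224980.9503, Y=2271374.7584, Z=-5940029.3612 m
→ geod (Bowring, a=6378388.000): φ=-69.10944700°, λ=95.65672800°, h=3803.8820 m

φ=-69.109447°, λ=95.656728°, h=3803.882 m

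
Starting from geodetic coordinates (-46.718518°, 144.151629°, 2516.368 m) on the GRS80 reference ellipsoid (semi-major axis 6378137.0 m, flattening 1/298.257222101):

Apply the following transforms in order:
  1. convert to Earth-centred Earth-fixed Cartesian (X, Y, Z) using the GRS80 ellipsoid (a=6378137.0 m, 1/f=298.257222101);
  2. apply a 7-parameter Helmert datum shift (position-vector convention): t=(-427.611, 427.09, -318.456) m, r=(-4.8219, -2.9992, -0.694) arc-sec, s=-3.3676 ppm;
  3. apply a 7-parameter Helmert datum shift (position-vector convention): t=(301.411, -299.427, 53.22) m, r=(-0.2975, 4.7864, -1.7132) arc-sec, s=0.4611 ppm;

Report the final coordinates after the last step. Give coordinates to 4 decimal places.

start: φ=-46.718518°, λ=144.151629°, h=2516.368 m
→ ECEF (a=6378137.000, f=1/298.257222101): X=-3552115.5860, Y=2566428.0205, Z=-4622199.5929
→ Helmert 7p (PV): X=-3552455.3909, Y=2566750.3653, Z=-4622614.1284
→ Helmert 7p (PV): X=-3552241.5673, Y=2566474.9607, Z=-4622484.3068

X=-3552241.5673 m, Y=2566474.9607 m, Z=-4622484.3068 m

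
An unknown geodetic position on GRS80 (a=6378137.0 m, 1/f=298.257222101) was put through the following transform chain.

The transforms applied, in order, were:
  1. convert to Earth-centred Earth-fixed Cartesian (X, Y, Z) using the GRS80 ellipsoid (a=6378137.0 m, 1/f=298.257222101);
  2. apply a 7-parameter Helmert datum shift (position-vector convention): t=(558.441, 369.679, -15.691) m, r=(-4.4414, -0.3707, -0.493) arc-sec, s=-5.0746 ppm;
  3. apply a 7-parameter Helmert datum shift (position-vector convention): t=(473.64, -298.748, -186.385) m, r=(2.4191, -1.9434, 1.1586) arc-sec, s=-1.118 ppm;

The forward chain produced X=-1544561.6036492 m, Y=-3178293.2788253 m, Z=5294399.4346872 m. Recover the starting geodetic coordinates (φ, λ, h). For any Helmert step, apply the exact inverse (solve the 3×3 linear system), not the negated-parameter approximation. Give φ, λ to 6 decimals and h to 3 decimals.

φ=56.453369°, λ=-115.931952°, h=2538.403 m

start: X=-1544561.6036, Y=-3178293.2788, Z=5294399.4347 m
→ Helmert⁻¹: X=-1545004.9361, Y=-3177927.3092, Z=5294643.5670
→ Helmert⁻¹: X=-1545554.1079, Y=-3178430.8174, Z=5294620.4645
→ geod (Bowring, a=6378137.000): φ=56.45336900°, λ=-115.93195200°, h=2538.4030 m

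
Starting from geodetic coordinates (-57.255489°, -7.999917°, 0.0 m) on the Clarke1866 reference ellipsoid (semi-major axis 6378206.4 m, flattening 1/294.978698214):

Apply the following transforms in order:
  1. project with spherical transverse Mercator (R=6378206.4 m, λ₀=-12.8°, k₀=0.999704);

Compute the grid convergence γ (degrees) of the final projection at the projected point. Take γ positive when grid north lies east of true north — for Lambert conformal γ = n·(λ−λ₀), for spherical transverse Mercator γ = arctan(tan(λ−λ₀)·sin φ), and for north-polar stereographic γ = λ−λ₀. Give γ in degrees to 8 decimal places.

start: φ=-57.255489°, λ=-7.999917°, h=0.000 m
→ into tm (λ₀=-12.8°): φ=-57.25548900°, λ−λ₀=4.80008300°
convergence γ = -4.04006876°

-4.04006876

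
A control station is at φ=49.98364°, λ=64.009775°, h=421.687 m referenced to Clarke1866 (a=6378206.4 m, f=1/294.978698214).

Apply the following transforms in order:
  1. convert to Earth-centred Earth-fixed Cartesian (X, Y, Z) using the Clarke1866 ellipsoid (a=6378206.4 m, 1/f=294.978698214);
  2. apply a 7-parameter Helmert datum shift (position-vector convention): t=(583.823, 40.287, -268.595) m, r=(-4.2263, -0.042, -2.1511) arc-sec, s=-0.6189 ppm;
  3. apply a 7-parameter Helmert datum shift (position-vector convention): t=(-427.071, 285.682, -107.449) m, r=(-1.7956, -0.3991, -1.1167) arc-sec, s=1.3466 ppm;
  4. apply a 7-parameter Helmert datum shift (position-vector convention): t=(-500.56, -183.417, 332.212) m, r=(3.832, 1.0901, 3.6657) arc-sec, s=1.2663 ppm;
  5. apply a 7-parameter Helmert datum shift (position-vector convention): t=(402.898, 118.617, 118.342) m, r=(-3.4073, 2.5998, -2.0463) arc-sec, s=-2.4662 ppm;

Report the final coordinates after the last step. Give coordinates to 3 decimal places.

start: φ=49.983640°, λ=64.009775°, h=421.687 m
→ ECEF (a=6378206.400, f=1/294.978698214): X=1800927.7581, Y=3694048.5059, Z=4861737.7762
→ Helmert 7p (PV): X=1801548.0011, Y=3694167.3405, Z=4861390.8491
→ Helmert 7p (PV): X=1801133.9498, Y=3694490.5636, Z=4861261.2734
→ Helmert 7p (PV): X=1800595.7042, Y=3694253.5215, Z=4861658.7588
→ Helmert 7p (PV): X=1801092.0883, Y=3694425.4743, Z=4861681.3906

X=1801092.088 m, Y=3694425.474 m, Z=4861681.391 m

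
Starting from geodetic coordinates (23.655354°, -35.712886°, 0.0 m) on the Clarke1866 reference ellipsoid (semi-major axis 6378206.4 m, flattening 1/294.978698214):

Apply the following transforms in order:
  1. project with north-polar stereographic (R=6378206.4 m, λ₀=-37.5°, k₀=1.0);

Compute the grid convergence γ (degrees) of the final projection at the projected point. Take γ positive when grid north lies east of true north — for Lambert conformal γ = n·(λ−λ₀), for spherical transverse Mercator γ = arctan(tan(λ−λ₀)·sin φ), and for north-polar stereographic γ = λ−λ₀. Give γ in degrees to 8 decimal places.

1.78711400

start: φ=23.655354°, λ=-35.712886°, h=0.000 m
→ into stereo (λ₀=-37.5°): φ=23.65535400°, λ−λ₀=1.78711400°
convergence γ = 1.78711400°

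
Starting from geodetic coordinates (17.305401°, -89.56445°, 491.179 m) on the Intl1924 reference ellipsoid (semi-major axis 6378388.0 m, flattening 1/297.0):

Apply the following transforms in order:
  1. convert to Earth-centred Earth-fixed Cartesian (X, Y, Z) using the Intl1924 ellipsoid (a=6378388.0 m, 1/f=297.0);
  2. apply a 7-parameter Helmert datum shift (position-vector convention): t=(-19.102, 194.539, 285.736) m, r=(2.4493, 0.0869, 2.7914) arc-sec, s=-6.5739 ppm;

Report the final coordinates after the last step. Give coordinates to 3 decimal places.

X=46372.956 m, Y=-6091548.150 m, Z=1885499.023 m

start: φ=17.305401°, λ=-89.564450°, h=491.179 m
→ ECEF (a=6378388.000, f=1/297.0): X=46309.1283, Y=-6091760.9758, Z=1885298.0365
→ Helmert 7p (PV): X=46372.9559, Y=-6091548.1504, Z=1885499.0229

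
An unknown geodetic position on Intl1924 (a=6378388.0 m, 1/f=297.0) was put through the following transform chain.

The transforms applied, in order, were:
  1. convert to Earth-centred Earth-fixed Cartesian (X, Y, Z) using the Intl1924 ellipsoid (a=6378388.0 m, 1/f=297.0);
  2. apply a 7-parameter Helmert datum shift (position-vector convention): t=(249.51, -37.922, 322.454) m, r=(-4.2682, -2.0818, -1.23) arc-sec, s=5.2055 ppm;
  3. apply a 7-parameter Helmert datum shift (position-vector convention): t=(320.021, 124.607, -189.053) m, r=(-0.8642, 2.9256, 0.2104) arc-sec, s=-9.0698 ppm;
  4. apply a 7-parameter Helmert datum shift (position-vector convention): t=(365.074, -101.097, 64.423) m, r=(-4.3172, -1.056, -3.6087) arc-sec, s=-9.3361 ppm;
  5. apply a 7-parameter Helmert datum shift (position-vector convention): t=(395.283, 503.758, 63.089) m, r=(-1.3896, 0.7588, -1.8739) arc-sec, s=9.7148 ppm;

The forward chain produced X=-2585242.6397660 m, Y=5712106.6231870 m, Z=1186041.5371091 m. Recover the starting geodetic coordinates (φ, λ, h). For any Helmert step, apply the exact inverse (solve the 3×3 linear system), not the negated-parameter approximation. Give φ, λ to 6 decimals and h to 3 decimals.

start: X=-2585242.6398, Y=5712106.6232, Z=1186041.5371 m
→ Helmert⁻¹: X=-2585669.0557, Y=5711515.8980, Z=1185995.8929
→ Helmert⁻¹: X=-2586152.1283, Y=5711600.2488, Z=1186075.3281
→ Helmert⁻¹: X=-2586506.6079, Y=5711525.1124, Z=1186262.3840
→ Helmert⁻¹: X=-2586764.7405, Y=5711493.3343, Z=1186078.0514
→ geod (Bowring, a=6378388.000): φ=10.78272300°, λ=114.36601700°, h=3524.3400 m

φ=10.782723°, λ=114.366017°, h=3524.340 m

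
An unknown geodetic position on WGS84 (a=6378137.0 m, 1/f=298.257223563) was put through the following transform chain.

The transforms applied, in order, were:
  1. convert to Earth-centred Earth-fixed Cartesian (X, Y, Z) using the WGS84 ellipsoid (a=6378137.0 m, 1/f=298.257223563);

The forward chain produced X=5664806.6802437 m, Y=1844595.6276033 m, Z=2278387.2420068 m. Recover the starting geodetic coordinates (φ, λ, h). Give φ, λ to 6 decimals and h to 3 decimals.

start: X=5664806.6802, Y=1844595.6276, Z=2278387.2420 m
→ geod (Bowring, a=6378137.000): φ=21.05731800°, λ=18.03648000°, h=2974.5660 m

φ=21.057318°, λ=18.036480°, h=2974.566 m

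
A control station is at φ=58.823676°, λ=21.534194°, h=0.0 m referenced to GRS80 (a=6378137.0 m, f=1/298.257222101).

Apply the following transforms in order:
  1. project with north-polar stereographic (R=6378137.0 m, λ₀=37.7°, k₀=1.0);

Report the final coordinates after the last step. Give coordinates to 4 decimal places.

start: φ=58.823676°, λ=21.534194°, h=0.000 m
→ stereo (R=6378137.0, λ₀=37.7°): E=-990826.8027, N=-3418060.9015

E=-990826.8027 m, N=-3418060.9015 m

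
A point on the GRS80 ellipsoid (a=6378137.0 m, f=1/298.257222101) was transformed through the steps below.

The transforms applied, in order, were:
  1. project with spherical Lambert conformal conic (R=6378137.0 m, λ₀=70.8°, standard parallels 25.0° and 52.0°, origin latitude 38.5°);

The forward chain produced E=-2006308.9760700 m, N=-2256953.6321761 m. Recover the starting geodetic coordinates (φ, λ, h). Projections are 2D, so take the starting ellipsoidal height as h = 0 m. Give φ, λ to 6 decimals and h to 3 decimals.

start: E=-2006308.9761, N=-2256953.6322 m
→ lcc⁻¹: φ=16.36605500°, λ=52.71211100°

φ=16.366055°, λ=52.712111°, h=0.000 m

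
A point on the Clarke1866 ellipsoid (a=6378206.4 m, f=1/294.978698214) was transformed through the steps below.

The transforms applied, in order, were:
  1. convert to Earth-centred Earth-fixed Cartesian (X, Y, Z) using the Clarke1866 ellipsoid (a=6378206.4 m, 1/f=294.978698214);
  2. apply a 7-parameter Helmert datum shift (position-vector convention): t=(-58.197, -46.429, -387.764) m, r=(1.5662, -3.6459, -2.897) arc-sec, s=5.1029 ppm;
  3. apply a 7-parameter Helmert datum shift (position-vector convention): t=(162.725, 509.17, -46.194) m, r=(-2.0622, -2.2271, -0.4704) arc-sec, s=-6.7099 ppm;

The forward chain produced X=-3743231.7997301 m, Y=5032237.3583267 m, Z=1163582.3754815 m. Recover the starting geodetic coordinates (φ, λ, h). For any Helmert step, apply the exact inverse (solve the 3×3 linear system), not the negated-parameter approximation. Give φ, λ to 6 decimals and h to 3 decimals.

start: X=-3743231.7997, Y=5032237.3583, Z=1163582.3755 m
→ Helmert⁻¹: X=-3743418.5528, Y=5031741.7791, Z=1163727.1026
→ Helmert⁻¹: X=-3743391.3476, Y=5031718.7949, Z=1164136.8872
→ geod (Bowring, a=6378206.400): φ=10.58585500°, λ=126.64772700°, h=1105.5840 m

φ=10.585855°, λ=126.647727°, h=1105.584 m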